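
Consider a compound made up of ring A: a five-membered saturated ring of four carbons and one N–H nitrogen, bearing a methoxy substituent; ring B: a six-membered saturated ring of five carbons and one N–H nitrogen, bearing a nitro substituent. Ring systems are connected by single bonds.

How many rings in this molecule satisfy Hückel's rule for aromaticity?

Ring A has only sp³ atoms, so it is not fully conjugated — not aromatic (pyrrolidine).
Ring B has only sp³ atoms, so it is not fully conjugated — not aromatic (piperidine).
No ring is aromatic. Total: 0.

0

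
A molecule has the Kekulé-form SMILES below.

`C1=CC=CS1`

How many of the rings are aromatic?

1

The SMILES encodes a five-membered ring of four carbons and one sulfur, with two C=C double bonds.
The 5-membered ring with one sulfur is fully conjugated (every ring atom contributes a p orbital); 2 ring double bonds (4 π electrons) plus a heteroatom lone pair (2) give 6 π electrons. Since 6 = 4n+2 (n=1), it is aromatic (thiophene).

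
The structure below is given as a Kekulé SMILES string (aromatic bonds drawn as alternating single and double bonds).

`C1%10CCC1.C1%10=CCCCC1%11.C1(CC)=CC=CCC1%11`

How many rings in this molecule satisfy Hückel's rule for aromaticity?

0

The SMILES encodes a four-membered saturated carbon ring; a six-membered carbon ring with one C=C double bond; a six-membered carbon ring with two conjugated C=C double bonds and two sp³ carbons.
The 4-membered ring has only sp³ atoms, so it is not fully conjugated — not aromatic (cyclobutane).
The 6-membered ring has four sp³ carbons, so it is not fully conjugated — not aromatic (cyclohexene).
The second 6-membered ring has two sp³ carbons, so it is not fully conjugated — not aromatic (1,3-cyclohexadiene).
None of the rings are aromatic. Total: 0.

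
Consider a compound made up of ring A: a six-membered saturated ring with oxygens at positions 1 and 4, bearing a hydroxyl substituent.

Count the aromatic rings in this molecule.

0

Ring A has only sp³ atoms, so it is not fully conjugated — not aromatic (1,4-dioxane).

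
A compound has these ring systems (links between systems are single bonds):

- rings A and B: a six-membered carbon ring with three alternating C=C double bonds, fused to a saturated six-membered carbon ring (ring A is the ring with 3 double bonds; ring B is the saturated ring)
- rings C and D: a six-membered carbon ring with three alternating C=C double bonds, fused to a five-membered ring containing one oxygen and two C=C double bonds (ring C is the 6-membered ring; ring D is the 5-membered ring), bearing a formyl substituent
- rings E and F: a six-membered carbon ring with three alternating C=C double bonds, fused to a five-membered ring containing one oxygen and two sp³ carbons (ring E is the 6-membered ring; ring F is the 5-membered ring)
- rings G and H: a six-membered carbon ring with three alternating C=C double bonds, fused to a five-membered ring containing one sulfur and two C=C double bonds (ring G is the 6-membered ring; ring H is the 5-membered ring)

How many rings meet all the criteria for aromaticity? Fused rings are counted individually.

6

Ring A is fully conjugated (every ring atom contributes a p orbital); 3 ring double bonds give 6 π electrons. That satisfies 4n+2 with n=1, so ring A is aromatic (benzene ring).
Ring B has four sp³ carbons, so it is not fully conjugated — not aromatic (cyclohexane ring).
Rings C and D form a fused bicyclic system (with one oxygen) with 9 sp² atoms and 10 π electrons from ring double bonds plus a heteroatom lone pair. 10 = 4(2)+2, so the system is aromatic and both rings count as aromatic (benzofuran).
Ring E has a continuous p-orbital overlap around the ring; 3 ring double bonds give 6 π electrons. 6 = 4(1)+2, so ring E is aromatic (benzene ring).
Ring F has two sp³ carbons, so it is not fully conjugated — not aromatic (oxolane ring).
Rings G and H form a fused bicyclic system (with one sulfur) with 9 sp² atoms and 10 π electrons from ring double bonds plus a heteroatom lone pair. 10 = 4(2)+2, so the system is aromatic and both rings count as aromatic (benzothiophene).
Aromatic: A, C, D, E, G, H. Total: 6.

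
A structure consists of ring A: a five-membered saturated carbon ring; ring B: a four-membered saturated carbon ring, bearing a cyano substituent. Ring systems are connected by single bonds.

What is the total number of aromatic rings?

Ring A has only sp³ atoms, so it is not fully conjugated — not aromatic (cyclopentane).
Ring B has only sp³ atoms, so it is not fully conjugated — not aromatic (cyclobutane).
No ring is aromatic. Total: 0.

0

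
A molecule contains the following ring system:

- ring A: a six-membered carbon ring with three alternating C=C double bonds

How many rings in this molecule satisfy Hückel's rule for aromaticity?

1

Ring A is planar and fully conjugated; 3 ring double bonds give 6 π electrons. 6 = 4(1)+2, so ring A is aromatic (benzene).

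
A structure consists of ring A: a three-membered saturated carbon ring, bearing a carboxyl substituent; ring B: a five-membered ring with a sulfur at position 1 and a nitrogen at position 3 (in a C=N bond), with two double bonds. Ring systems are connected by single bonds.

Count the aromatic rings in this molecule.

Ring A has only sp³ atoms, so it is not fully conjugated — not aromatic (cyclopropane).
Ring B has a continuous p-orbital overlap around the ring; 2 ring double bonds (4 π electrons) plus a heteroatom lone pair (2) give 6 π electrons. 6 = 4(1)+2, so ring B is aromatic (thiazole).
Aromatic: B. Total: 1.

1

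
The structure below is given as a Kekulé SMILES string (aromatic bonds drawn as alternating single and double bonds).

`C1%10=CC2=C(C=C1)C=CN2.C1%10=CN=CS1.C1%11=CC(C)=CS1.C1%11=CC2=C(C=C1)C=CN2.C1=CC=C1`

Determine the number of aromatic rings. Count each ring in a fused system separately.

6

The SMILES encodes a six-membered carbon ring with three alternating C=C double bonds, fused to a five-membered ring containing one N–H nitrogen and two C=C double bonds; a five-membered ring with a sulfur at position 1 and a nitrogen at position 3 (in a C=N bond), with two double bonds; a five-membered ring of four carbons and one sulfur, with two C=C double bonds; a six-membered carbon ring with three alternating C=C double bonds, fused to a five-membered ring containing one N–H nitrogen and two C=C double bonds; a four-membered carbon ring with two alternating C=C double bonds.
The fused 6/5-membered bicyclic (with one N–H) is a single π system with 9 sp² atoms and 10 π electrons from ring double bonds plus a heteroatom lone pair. 10 = 4(2)+2, so the system is aromatic and both rings count as aromatic (indole).
The 5-membered ring with one sulfur and one =N– is planar and fully conjugated; 2 ring double bonds (4 π electrons) plus a heteroatom lone pair (2) give 6 π electrons. Since 6 = 4n+2 (n=1), it is aromatic (thiazole).
The 5-membered ring with one sulfur is fully conjugated (every ring atom contributes a p orbital); 2 ring double bonds (4 π electrons) plus a heteroatom lone pair (2) give 6 π electrons. 6 = 4(1)+2, so it is aromatic (thiophene).
The fused 6/5-membered bicyclic (with one N–H) is a single π system with 9 sp² atoms and 10 π electrons from ring double bonds plus a heteroatom lone pair. 10 = 4(2)+2, so the system is aromatic and both rings count as aromatic (indole).
The 4-membered ring has only sp² ring atoms; a planar conformation would have a fully conjugated π system of 4 electrons. But 4 = 4(1), which is 4n not 4n+2, so it is not aromatic (cyclobutadiene) — cyclobutadiene is antiaromatic and distorts to a rectangle.
6 of the 7 rings are aromatic. Total: 6.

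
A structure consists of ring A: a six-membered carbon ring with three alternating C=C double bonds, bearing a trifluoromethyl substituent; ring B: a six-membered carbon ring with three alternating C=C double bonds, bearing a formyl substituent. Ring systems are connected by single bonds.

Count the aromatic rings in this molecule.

Ring A has a continuous p-orbital overlap around the ring; 3 ring double bonds give 6 π electrons. 6 = 4(1)+2, so ring A is aromatic (benzene).
Ring B is planar and fully conjugated; 3 ring double bonds give 6 π electrons. Since 6 = 4n+2 (n=1), ring B is aromatic (benzene).
Aromatic: A, B. Total: 2.

2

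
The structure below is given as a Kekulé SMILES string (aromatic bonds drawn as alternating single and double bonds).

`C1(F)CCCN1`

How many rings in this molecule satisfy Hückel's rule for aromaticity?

The SMILES encodes a five-membered saturated ring of four carbons and one N–H nitrogen.
The 5-membered ring with one N–H has only sp³ atoms, so it is not fully conjugated — not aromatic (pyrrolidine).

0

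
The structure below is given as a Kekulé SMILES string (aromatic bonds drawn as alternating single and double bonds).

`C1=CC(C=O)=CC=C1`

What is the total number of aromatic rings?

1

The SMILES encodes a six-membered carbon ring with three alternating C=C double bonds.
The 6-membered ring has a continuous p-orbital overlap around the ring; 3 ring double bonds give 6 π electrons. That satisfies 4n+2 with n=1, so it is aromatic (benzene).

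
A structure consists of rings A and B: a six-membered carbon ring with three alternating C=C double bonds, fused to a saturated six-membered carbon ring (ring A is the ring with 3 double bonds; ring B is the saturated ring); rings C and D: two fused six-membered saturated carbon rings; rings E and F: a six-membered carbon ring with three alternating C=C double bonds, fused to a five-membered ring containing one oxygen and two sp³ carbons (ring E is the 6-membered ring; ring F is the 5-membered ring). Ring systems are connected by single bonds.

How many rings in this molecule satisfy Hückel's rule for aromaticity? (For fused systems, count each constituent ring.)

2

Ring A is fully conjugated (every ring atom contributes a p orbital); 3 ring double bonds give 6 π electrons. That satisfies 4n+2 with n=1, so ring A is aromatic (benzene ring).
Ring B has four sp³ carbons, so it is not fully conjugated — not aromatic (cyclohexane ring).
Ring C has only sp³ atoms, so it is not fully conjugated — not aromatic (cyclohexane ring).
Ring D has only sp³ atoms, so it is not fully conjugated — not aromatic (cyclohexane ring).
Ring E is fully conjugated (every ring atom contributes a p orbital); 3 ring double bonds give 6 π electrons. 6 = 4(1)+2, so ring E is aromatic (benzene ring).
Ring F has two sp³ carbons, so it is not fully conjugated — not aromatic (oxolane ring).
Aromatic: A, E. Total: 2.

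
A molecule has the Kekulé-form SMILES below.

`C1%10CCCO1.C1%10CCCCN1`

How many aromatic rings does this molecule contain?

The SMILES encodes a five-membered saturated ring of four carbons and one oxygen; a six-membered saturated ring of five carbons and one N–H nitrogen.
The 5-membered ring with one oxygen has only sp³ atoms, so it is not fully conjugated — not aromatic (tetrahydrofuran).
The 6-membered ring with one N–H has only sp³ atoms, so it is not fully conjugated — not aromatic (piperidine).
None of the rings are aromatic. Total: 0.

0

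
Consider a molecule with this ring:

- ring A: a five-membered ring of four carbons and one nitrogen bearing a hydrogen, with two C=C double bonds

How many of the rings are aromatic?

1

Ring A is planar and fully conjugated; 2 ring double bonds (4 π electrons) plus a heteroatom lone pair (2) give 6 π electrons. 6 = 4(1)+2, so ring A is aromatic (pyrrole).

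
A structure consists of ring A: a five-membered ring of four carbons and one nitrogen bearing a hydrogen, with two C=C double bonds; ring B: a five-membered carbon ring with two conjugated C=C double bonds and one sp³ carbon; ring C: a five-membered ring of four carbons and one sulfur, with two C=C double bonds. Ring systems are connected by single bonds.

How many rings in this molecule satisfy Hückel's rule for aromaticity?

Ring A has a continuous p-orbital overlap around the ring; 2 ring double bonds (4 π electrons) plus a heteroatom lone pair (2) give 6 π electrons. Since 6 = 4n+2 (n=1), ring A is aromatic (pyrrole).
Ring B has one sp³ carbon, so it is not fully conjugated — not aromatic (cyclopentadiene).
Ring C has a continuous p-orbital overlap around the ring; 2 ring double bonds (4 π electrons) plus a heteroatom lone pair (2) give 6 π electrons. That satisfies 4n+2 with n=1, so ring C is aromatic (thiophene).
Aromatic: A, C. Total: 2.

2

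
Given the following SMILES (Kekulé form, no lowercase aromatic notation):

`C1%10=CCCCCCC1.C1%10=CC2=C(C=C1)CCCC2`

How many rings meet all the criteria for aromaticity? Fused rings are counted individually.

1

The SMILES encodes an eight-membered carbon ring with one C=C double bond; a six-membered carbon ring with three alternating C=C double bonds, fused to a saturated six-membered carbon ring.
The 8-membered ring has six sp³ carbons, so it is not fully conjugated — not aromatic (cyclooctene).
The 6-membered ring is fully conjugated (every ring atom contributes a p orbital); 3 ring double bonds give 6 π electrons. 6 = 4(1)+2, so it is aromatic (benzene ring).
The second 6-membered ring has four sp³ carbons, so it is not fully conjugated — not aromatic (cyclohexane ring).
1 of the 3 rings is aromatic. Total: 1.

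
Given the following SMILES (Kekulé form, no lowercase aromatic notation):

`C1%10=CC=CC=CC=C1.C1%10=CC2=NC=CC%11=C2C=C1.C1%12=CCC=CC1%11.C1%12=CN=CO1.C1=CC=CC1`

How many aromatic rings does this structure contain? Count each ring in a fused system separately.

3

The SMILES encodes an eight-membered carbon ring with four alternating C=C double bonds; two fused six-membered rings, each with three alternating double bonds; one ring is all carbon and the other has one ring nitrogen; a six-membered carbon ring with two isolated C=C double bonds and two sp³ carbons; a five-membered ring with an oxygen at position 1 and a nitrogen at position 3 (in a C=N bond), with two double bonds; a five-membered carbon ring with two conjugated C=C double bonds and one sp³ carbon.
The 8-membered ring has only sp² ring atoms; a planar conformation would have a fully conjugated π system of 8 electrons. But 8 = 4(2), which is 4n not 4n+2, so it is not aromatic (cyclooctatetraene) — cyclooctatetraene distorts into a non-planar tub to avoid antiaromaticity.
The fused 6/6-membered bicyclic (with one nitrogen) is a single π system with 10 sp² atoms and 10 π electrons from ring double bonds. 10 = 4(2)+2, so the system is aromatic and both rings count as aromatic (quinoline).
The 6-membered ring has two sp³ carbons, so it is not fully conjugated — not aromatic (1,4-cyclohexadiene).
The 5-membered ring with one oxygen and one =N– has a continuous p-orbital overlap around the ring; 2 ring double bonds (4 π electrons) plus a heteroatom lone pair (2) give 6 π electrons. 6 = 4(1)+2, so it is aromatic (oxazole).
The 5-membered ring has one sp³ carbon, so it is not fully conjugated — not aromatic (cyclopentadiene).
3 of the 6 rings are aromatic. Total: 3.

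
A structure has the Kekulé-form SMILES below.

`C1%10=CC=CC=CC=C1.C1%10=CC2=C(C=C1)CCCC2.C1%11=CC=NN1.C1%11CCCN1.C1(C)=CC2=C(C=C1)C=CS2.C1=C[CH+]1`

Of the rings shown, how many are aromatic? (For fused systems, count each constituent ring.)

The SMILES encodes an eight-membered carbon ring with four alternating C=C double bonds; a six-membered carbon ring with three alternating C=C double bonds, fused to a saturated six-membered carbon ring; a five-membered ring with two adjacent nitrogens (one bearing H, one in a double bond) and two double bonds; a five-membered saturated ring of four carbons and one N–H nitrogen; a six-membered carbon ring with three alternating C=C double bonds, fused to a five-membered ring containing one sulfur and two C=C double bonds; a three-membered all-carbon ring bearing a positive charge on one carbon, with one C=C double bond.
The 8-membered ring has only sp² ring atoms; a planar conformation would have a fully conjugated π system of 8 electrons. But 8 = 4(2), which is 4n not 4n+2, so it is not aromatic (cyclooctatetraene) — cyclooctatetraene distorts into a non-planar tub to avoid antiaromaticity.
The 6-membered ring is planar and fully conjugated; 3 ring double bonds give 6 π electrons. Since 6 = 4n+2 (n=1), it is aromatic (benzene ring).
The second 6-membered ring has four sp³ carbons, so it is not fully conjugated — not aromatic (cyclohexane ring).
The 5-membered ring with two adjacent nitrogens (one N–H, one =N–) is planar and fully conjugated; 2 ring double bonds (4 π electrons) plus a heteroatom lone pair (2) give 6 π electrons. Since 6 = 4n+2 (n=1), it is aromatic (pyrazole).
The 5-membered ring with one N–H has only sp³ atoms, so it is not fully conjugated — not aromatic (pyrrolidine).
The fused 6/5-membered bicyclic (with one sulfur) is a single π system with 9 sp² atoms and 10 π electrons from ring double bonds plus a heteroatom lone pair. 10 = 4(2)+2, so the system is aromatic and both rings count as aromatic (benzothiophene).
The 3-membered ring is fully conjugated (every ring atom contributes a p orbital); 1 ring double bond (2 π electrons) plus the carbocation's empty p orbital (0, but keeps the ring conjugated) give 2 π electrons. Since 2 = 4n+2 (n=0), it is aromatic (cyclopropenyl cation).
5 of the 8 rings are aromatic. Total: 5.

5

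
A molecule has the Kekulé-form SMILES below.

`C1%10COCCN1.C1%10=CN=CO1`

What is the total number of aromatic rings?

1

The SMILES encodes a six-membered saturated ring with an oxygen and an N–H nitrogen at positions 1 and 4; a five-membered ring with an oxygen at position 1 and a nitrogen at position 3 (in a C=N bond), with two double bonds.
The 6-membered ring with one oxygen and one N–H (1,4) has only sp³ atoms, so it is not fully conjugated — not aromatic (morpholine).
The 5-membered ring with one oxygen and one =N– has a continuous p-orbital overlap around the ring; 2 ring double bonds (4 π electrons) plus a heteroatom lone pair (2) give 6 π electrons. 6 = 4(1)+2, so it is aromatic (oxazole).
1 of the 2 rings is aromatic. Total: 1.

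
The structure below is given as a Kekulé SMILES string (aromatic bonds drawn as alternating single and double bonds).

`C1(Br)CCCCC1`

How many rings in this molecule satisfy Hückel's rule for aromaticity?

The SMILES encodes a six-membered saturated carbon ring.
The 6-membered ring has only sp³ atoms, so it is not fully conjugated — not aromatic (cyclohexane).

0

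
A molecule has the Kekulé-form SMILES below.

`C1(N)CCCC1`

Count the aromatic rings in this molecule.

0

The SMILES encodes a five-membered saturated carbon ring.
The 5-membered ring has only sp³ atoms, so it is not fully conjugated — not aromatic (cyclopentane).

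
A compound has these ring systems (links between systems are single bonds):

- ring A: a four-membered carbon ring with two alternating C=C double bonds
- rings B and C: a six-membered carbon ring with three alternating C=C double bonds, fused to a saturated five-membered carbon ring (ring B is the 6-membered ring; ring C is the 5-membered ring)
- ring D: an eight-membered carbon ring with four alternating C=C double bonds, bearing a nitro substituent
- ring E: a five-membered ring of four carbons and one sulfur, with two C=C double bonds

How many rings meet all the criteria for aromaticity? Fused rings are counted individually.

Ring A has only sp² ring atoms; a planar conformation would have a fully conjugated π system of 4 electrons. But 4 = 4(1), which is 4n not 4n+2, so ring A is not aromatic (cyclobutadiene) — cyclobutadiene is antiaromatic and distorts to a rectangle.
Ring B is fully conjugated (every ring atom contributes a p orbital); 3 ring double bonds give 6 π electrons. 6 = 4(1)+2, so ring B is aromatic (benzene ring).
Ring C has three sp³ carbons, so it is not fully conjugated — not aromatic (cyclopentane ring).
Ring D has only sp² ring atoms; a planar conformation would have a fully conjugated π system of 8 electrons. But 8 = 4(2), which is 4n not 4n+2, so ring D is not aromatic (cyclooctatetraene) — cyclooctatetraene distorts into a non-planar tub to avoid antiaromaticity.
Ring E has a continuous p-orbital overlap around the ring; 2 ring double bonds (4 π electrons) plus a heteroatom lone pair (2) give 6 π electrons. That satisfies 4n+2 with n=1, so ring E is aromatic (thiophene).
Aromatic: B, E. Total: 2.

2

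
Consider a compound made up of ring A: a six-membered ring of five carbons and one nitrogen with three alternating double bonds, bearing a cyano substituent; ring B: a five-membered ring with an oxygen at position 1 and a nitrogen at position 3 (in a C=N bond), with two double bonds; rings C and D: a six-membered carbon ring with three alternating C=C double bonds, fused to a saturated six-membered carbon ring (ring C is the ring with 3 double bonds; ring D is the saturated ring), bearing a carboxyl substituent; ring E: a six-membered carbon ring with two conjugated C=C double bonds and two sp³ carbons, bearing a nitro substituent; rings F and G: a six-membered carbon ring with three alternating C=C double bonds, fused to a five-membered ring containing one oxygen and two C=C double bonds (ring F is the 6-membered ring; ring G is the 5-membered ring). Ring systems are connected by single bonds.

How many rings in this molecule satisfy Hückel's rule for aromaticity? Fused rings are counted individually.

5

Ring A is fully conjugated (every ring atom contributes a p orbital); 3 ring double bonds give 6 π electrons. 6 = 4(1)+2, so ring A is aromatic (pyridine).
Ring B is planar and fully conjugated; 2 ring double bonds (4 π electrons) plus a heteroatom lone pair (2) give 6 π electrons. That satisfies 4n+2 with n=1, so ring B is aromatic (oxazole).
Ring C is planar and fully conjugated; 3 ring double bonds give 6 π electrons. That satisfies 4n+2 with n=1, so ring C is aromatic (benzene ring).
Ring D has four sp³ carbons, so it is not fully conjugated — not aromatic (cyclohexane ring).
Ring E has two sp³ carbons, so it is not fully conjugated — not aromatic (1,3-cyclohexadiene).
Rings F and G form a fused bicyclic system (with one oxygen) with 9 sp² atoms and 10 π electrons from ring double bonds plus a heteroatom lone pair. 10 = 4(2)+2, so the system is aromatic and both rings count as aromatic (benzofuran).
Aromatic: A, B, C, F, G. Total: 5.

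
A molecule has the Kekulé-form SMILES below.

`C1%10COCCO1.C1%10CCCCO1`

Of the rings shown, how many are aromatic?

0

The SMILES encodes a six-membered saturated ring with oxygens at positions 1 and 4; a six-membered saturated ring of five carbons and one oxygen.
The 6-membered ring with two oxygens (1,4) has only sp³ atoms, so it is not fully conjugated — not aromatic (1,4-dioxane).
The 6-membered ring with one oxygen has only sp³ atoms, so it is not fully conjugated — not aromatic (tetrahydropyran).
None of the rings are aromatic. Total: 0.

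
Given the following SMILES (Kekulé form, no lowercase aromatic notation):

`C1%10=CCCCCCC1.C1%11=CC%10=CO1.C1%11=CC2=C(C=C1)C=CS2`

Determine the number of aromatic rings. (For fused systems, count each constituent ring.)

The SMILES encodes an eight-membered carbon ring with one C=C double bond; a five-membered ring of four carbons and one oxygen, with two C=C double bonds; a six-membered carbon ring with three alternating C=C double bonds, fused to a five-membered ring containing one sulfur and two C=C double bonds.
The 8-membered ring has six sp³ carbons, so it is not fully conjugated — not aromatic (cyclooctene).
The 5-membered ring with one oxygen is planar and fully conjugated; 2 ring double bonds (4 π electrons) plus a heteroatom lone pair (2) give 6 π electrons. 6 = 4(1)+2, so it is aromatic (furan).
The fused 6/5-membered bicyclic (with one sulfur) is a single π system with 9 sp² atoms and 10 π electrons from ring double bonds plus a heteroatom lone pair. 10 = 4(2)+2, so the system is aromatic and both rings count as aromatic (benzothiophene).
3 of the 4 rings are aromatic. Total: 3.

3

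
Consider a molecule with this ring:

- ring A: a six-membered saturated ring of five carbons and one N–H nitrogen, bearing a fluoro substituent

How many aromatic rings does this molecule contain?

0

Ring A has only sp³ atoms, so it is not fully conjugated — not aromatic (piperidine).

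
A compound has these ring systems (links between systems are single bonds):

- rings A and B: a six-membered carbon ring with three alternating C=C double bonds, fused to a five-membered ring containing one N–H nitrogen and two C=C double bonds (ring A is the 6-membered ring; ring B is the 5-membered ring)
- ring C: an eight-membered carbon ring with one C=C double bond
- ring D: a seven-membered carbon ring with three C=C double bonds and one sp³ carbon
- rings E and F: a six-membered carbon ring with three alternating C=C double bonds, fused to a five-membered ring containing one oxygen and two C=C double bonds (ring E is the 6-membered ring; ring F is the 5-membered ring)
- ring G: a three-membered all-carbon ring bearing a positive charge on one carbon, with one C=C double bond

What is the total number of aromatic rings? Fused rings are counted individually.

5

Rings A and B form a fused bicyclic system (with one N–H) with 9 sp² atoms and 10 π electrons from ring double bonds plus a heteroatom lone pair. 10 = 4(2)+2, so the system is aromatic and both rings count as aromatic (indole).
Ring C has six sp³ carbons, so it is not fully conjugated — not aromatic (cyclooctene).
Ring D has one sp³ carbon, so it is not fully conjugated — not aromatic (cycloheptatriene).
Rings E and F form a fused bicyclic system (with one oxygen) with 9 sp² atoms and 10 π electrons from ring double bonds plus a heteroatom lone pair. 10 = 4(2)+2, so the system is aromatic and both rings count as aromatic (benzofuran).
Ring G has a continuous p-orbital overlap around the ring; 1 ring double bond (2 π electrons) plus the carbocation's empty p orbital (0, but keeps the ring conjugated) give 2 π electrons. Since 2 = 4n+2 (n=0), ring G is aromatic (cyclopropenyl cation).
Aromatic: A, B, E, F, G. Total: 5.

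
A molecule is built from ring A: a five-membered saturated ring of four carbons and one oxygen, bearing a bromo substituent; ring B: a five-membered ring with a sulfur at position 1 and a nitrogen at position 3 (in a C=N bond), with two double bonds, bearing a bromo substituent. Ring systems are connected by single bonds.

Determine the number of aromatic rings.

1

Ring A has only sp³ atoms, so it is not fully conjugated — not aromatic (tetrahydrofuran).
Ring B has a continuous p-orbital overlap around the ring; 2 ring double bonds (4 π electrons) plus a heteroatom lone pair (2) give 6 π electrons. That satisfies 4n+2 with n=1, so ring B is aromatic (thiazole).
Aromatic: B. Total: 1.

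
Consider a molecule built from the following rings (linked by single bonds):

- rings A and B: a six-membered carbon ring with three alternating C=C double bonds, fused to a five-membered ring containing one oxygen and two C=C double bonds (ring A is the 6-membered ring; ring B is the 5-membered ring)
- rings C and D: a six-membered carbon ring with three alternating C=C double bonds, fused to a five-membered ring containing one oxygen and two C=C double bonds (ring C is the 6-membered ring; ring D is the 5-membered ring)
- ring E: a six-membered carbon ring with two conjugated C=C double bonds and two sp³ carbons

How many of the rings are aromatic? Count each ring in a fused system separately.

Rings A and B form a fused bicyclic system (with one oxygen) with 9 sp² atoms and 10 π electrons from ring double bonds plus a heteroatom lone pair. 10 = 4(2)+2, so the system is aromatic and both rings count as aromatic (benzofuran).
Rings C and D form a fused bicyclic system (with one oxygen) with 9 sp² atoms and 10 π electrons from ring double bonds plus a heteroatom lone pair. 10 = 4(2)+2, so the system is aromatic and both rings count as aromatic (benzofuran).
Ring E has two sp³ carbons, so it is not fully conjugated — not aromatic (1,3-cyclohexadiene).
Aromatic: A, B, C, D. Total: 4.

4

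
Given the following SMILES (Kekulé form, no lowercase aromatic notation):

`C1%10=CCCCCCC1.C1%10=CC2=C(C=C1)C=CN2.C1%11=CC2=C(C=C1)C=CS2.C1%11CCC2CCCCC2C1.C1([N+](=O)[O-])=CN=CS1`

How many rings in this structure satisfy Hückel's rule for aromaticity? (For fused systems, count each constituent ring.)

The SMILES encodes an eight-membered carbon ring with one C=C double bond; a six-membered carbon ring with three alternating C=C double bonds, fused to a five-membered ring containing one N–H nitrogen and two C=C double bonds; a six-membered carbon ring with three alternating C=C double bonds, fused to a five-membered ring containing one sulfur and two C=C double bonds; two fused six-membered saturated carbon rings; a five-membered ring with a sulfur at position 1 and a nitrogen at position 3 (in a C=N bond), with two double bonds.
The 8-membered ring has six sp³ carbons, so it is not fully conjugated — not aromatic (cyclooctene).
The fused 6/5-membered bicyclic (with one N–H) is a single π system with 9 sp² atoms and 10 π electrons from ring double bonds plus a heteroatom lone pair. 10 = 4(2)+2, so the system is aromatic and both rings count as aromatic (indole).
The fused 6/5-membered bicyclic (with one sulfur) is a single π system with 9 sp² atoms and 10 π electrons from ring double bonds plus a heteroatom lone pair. 10 = 4(2)+2, so the system is aromatic and both rings count as aromatic (benzothiophene).
The 6-membered ring has only sp³ atoms, so it is not fully conjugated — not aromatic (cyclohexane ring).
The second 6-membered ring has only sp³ atoms, so it is not fully conjugated — not aromatic (cyclohexane ring).
The 5-membered ring with one sulfur and one =N– is fully conjugated (every ring atom contributes a p orbital); 2 ring double bonds (4 π electrons) plus a heteroatom lone pair (2) give 6 π electrons. Since 6 = 4n+2 (n=1), it is aromatic (thiazole).
5 of the 8 rings are aromatic. Total: 5.

5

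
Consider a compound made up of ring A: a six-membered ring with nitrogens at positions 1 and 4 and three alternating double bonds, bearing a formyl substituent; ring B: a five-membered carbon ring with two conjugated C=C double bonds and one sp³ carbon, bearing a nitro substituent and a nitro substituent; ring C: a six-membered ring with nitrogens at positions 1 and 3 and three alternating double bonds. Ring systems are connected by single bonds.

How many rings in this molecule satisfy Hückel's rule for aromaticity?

2

Ring A is fully conjugated (every ring atom contributes a p orbital); 3 ring double bonds give 6 π electrons. 6 = 4(1)+2, so ring A is aromatic (pyrazine).
Ring B has one sp³ carbon, so it is not fully conjugated — not aromatic (cyclopentadiene).
Ring C has a continuous p-orbital overlap around the ring; 3 ring double bonds give 6 π electrons. Since 6 = 4n+2 (n=1), ring C is aromatic (pyrimidine).
Aromatic: A, C. Total: 2.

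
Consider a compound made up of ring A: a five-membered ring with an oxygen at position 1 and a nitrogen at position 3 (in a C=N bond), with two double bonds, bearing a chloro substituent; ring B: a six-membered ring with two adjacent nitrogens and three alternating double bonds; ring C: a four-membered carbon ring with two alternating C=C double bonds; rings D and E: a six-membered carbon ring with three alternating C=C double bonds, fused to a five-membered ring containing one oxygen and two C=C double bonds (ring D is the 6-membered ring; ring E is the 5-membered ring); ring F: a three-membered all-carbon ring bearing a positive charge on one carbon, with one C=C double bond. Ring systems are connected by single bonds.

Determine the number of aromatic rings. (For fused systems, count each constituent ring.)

Ring A has a continuous p-orbital overlap around the ring; 2 ring double bonds (4 π electrons) plus a heteroatom lone pair (2) give 6 π electrons. 6 = 4(1)+2, so ring A is aromatic (oxazole).
Ring B is planar and fully conjugated; 3 ring double bonds give 6 π electrons. 6 = 4(1)+2, so ring B is aromatic (pyridazine).
Ring C has only sp² ring atoms; a planar conformation would have a fully conjugated π system of 4 electrons. But 4 = 4(1), which is 4n not 4n+2, so ring C is not aromatic (cyclobutadiene) — cyclobutadiene is antiaromatic and distorts to a rectangle.
Rings D and E form a fused bicyclic system (with one oxygen) with 9 sp² atoms and 10 π electrons from ring double bonds plus a heteroatom lone pair. 10 = 4(2)+2, so the system is aromatic and both rings count as aromatic (benzofuran).
Ring F has a continuous p-orbital overlap around the ring; 1 ring double bond (2 π electrons) plus the carbocation's empty p orbital (0, but keeps the ring conjugated) give 2 π electrons. That satisfies 4n+2 with n=0, so ring F is aromatic (cyclopropenyl cation).
Aromatic: A, B, D, E, F. Total: 5.

5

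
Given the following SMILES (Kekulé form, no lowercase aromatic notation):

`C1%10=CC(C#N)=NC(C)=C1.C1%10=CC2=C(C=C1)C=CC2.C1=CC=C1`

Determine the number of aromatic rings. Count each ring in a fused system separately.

The SMILES encodes a six-membered ring of five carbons and one nitrogen with three alternating double bonds; a six-membered carbon ring with three alternating C=C double bonds, fused to a five-membered carbon ring containing one C=C double bond and one sp³ carbon; a four-membered carbon ring with two alternating C=C double bonds.
The 6-membered ring with one nitrogen has a continuous p-orbital overlap around the ring; 3 ring double bonds give 6 π electrons. That satisfies 4n+2 with n=1, so it is aromatic (pyridine).
The 6-membered ring is fully conjugated (every ring atom contributes a p orbital); 3 ring double bonds give 6 π electrons. That satisfies 4n+2 with n=1, so it is aromatic (benzene ring).
The 5-membered ring has one sp³ carbon, so it is not fully conjugated — not aromatic (cyclopentene ring).
The 4-membered ring has only sp² ring atoms; a planar conformation would have a fully conjugated π system of 4 electrons. But 4 = 4(1), which is 4n not 4n+2, so it is not aromatic (cyclobutadiene) — cyclobutadiene is antiaromatic and distorts to a rectangle.
2 of the 4 rings are aromatic. Total: 2.

2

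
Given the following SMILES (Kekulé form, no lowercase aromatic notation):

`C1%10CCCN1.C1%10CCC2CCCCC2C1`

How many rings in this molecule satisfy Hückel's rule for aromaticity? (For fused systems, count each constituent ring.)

The SMILES encodes a five-membered saturated ring of four carbons and one N–H nitrogen; two fused six-membered saturated carbon rings.
The 5-membered ring with one N–H has only sp³ atoms, so it is not fully conjugated — not aromatic (pyrrolidine).
The 6-membered ring has only sp³ atoms, so it is not fully conjugated — not aromatic (cyclohexane ring).
The second 6-membered ring has only sp³ atoms, so it is not fully conjugated — not aromatic (cyclohexane ring).
None of the rings are aromatic. Total: 0.

0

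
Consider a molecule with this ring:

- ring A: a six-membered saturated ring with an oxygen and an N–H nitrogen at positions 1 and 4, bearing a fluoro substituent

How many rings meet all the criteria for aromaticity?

Ring A has only sp³ atoms, so it is not fully conjugated — not aromatic (morpholine).

0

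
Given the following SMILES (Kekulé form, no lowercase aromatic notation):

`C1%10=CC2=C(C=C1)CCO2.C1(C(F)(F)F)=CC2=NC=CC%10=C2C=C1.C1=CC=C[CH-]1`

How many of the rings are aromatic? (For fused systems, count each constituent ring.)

4

The SMILES encodes a six-membered carbon ring with three alternating C=C double bonds, fused to a five-membered ring containing one oxygen and two sp³ carbons; two fused six-membered rings, each with three alternating double bonds; one ring is all carbon and the other has one ring nitrogen; a five-membered all-carbon ring bearing a negative charge on one carbon, with two C=C double bonds.
The 6-membered ring has a continuous p-orbital overlap around the ring; 3 ring double bonds give 6 π electrons. That satisfies 4n+2 with n=1, so it is aromatic (benzene ring).
The 5-membered ring with one oxygen has two sp³ carbons, so it is not fully conjugated — not aromatic (oxolane ring).
The fused 6/6-membered bicyclic (with one nitrogen) is a single π system with 10 sp² atoms and 10 π electrons from ring double bonds. 10 = 4(2)+2, so the system is aromatic and both rings count as aromatic (quinoline).
The 5-membered ring has a continuous p-orbital overlap around the ring; 2 ring double bonds (4 π electrons) plus the carbanion lone pair (2) give 6 π electrons. 6 = 4(1)+2, so it is aromatic (cyclopentadienyl anion).
4 of the 5 rings are aromatic. Total: 4.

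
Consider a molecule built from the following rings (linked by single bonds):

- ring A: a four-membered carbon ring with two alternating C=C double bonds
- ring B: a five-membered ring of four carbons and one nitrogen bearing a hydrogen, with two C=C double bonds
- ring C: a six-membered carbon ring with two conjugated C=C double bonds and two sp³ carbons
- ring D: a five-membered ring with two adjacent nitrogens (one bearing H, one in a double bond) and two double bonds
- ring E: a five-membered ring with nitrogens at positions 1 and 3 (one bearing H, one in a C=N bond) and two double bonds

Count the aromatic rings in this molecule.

3

Ring A has only sp² ring atoms; a planar conformation would have a fully conjugated π system of 4 electrons. But 4 = 4(1), which is 4n not 4n+2, so ring A is not aromatic (cyclobutadiene) — cyclobutadiene is antiaromatic and distorts to a rectangle.
Ring B has a continuous p-orbital overlap around the ring; 2 ring double bonds (4 π electrons) plus a heteroatom lone pair (2) give 6 π electrons. Since 6 = 4n+2 (n=1), ring B is aromatic (pyrrole).
Ring C has two sp³ carbons, so it is not fully conjugated — not aromatic (1,3-cyclohexadiene).
Ring D is planar and fully conjugated; 2 ring double bonds (4 π electrons) plus a heteroatom lone pair (2) give 6 π electrons. That satisfies 4n+2 with n=1, so ring D is aromatic (pyrazole).
Ring E is fully conjugated (every ring atom contributes a p orbital); 2 ring double bonds (4 π electrons) plus a heteroatom lone pair (2) give 6 π electrons. 6 = 4(1)+2, so ring E is aromatic (imidazole).
Aromatic: B, D, E. Total: 3.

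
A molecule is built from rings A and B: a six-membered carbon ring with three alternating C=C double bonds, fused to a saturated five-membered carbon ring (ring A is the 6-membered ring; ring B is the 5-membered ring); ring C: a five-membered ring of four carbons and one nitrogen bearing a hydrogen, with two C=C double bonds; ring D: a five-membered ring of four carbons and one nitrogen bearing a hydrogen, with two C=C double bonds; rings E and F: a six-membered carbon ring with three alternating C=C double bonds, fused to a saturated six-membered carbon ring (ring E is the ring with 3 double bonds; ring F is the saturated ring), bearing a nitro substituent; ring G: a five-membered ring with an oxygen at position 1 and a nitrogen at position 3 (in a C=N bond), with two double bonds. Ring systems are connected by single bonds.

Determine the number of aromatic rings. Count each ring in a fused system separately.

Ring A has a continuous p-orbital overlap around the ring; 3 ring double bonds give 6 π electrons. That satisfies 4n+2 with n=1, so ring A is aromatic (benzene ring).
Ring B has three sp³ carbons, so it is not fully conjugated — not aromatic (cyclopentane ring).
Ring C is fully conjugated (every ring atom contributes a p orbital); 2 ring double bonds (4 π electrons) plus a heteroatom lone pair (2) give 6 π electrons. 6 = 4(1)+2, so ring C is aromatic (pyrrole).
Ring D is fully conjugated (every ring atom contributes a p orbital); 2 ring double bonds (4 π electrons) plus a heteroatom lone pair (2) give 6 π electrons. Since 6 = 4n+2 (n=1), ring D is aromatic (pyrrole).
Ring E has a continuous p-orbital overlap around the ring; 3 ring double bonds give 6 π electrons. Since 6 = 4n+2 (n=1), ring E is aromatic (benzene ring).
Ring F has four sp³ carbons, so it is not fully conjugated — not aromatic (cyclohexane ring).
Ring G is planar and fully conjugated; 2 ring double bonds (4 π electrons) plus a heteroatom lone pair (2) give 6 π electrons. That satisfies 4n+2 with n=1, so ring G is aromatic (oxazole).
Aromatic: A, C, D, E, G. Total: 5.

5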